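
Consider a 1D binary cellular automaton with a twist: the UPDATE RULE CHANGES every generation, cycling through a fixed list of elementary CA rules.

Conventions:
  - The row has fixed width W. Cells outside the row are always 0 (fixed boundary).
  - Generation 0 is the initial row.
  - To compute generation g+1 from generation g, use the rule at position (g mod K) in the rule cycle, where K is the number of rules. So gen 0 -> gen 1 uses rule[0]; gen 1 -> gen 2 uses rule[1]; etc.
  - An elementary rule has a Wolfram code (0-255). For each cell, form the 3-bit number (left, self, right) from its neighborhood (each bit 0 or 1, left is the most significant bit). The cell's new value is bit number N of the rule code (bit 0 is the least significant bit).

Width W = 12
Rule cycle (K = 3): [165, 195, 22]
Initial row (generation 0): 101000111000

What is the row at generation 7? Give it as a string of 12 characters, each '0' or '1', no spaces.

Gen 0: 101000111000
Gen 1 (rule 165): 111010010011
Gen 2 (rule 195): 011000100101
Gen 3 (rule 22): 100101111101
Gen 4 (rule 165): 100110111011
Gen 5 (rule 195): 001010011001
Gen 6 (rule 22): 011011100111
Gen 7 (rule 165): 000101000010

Answer: 000101000010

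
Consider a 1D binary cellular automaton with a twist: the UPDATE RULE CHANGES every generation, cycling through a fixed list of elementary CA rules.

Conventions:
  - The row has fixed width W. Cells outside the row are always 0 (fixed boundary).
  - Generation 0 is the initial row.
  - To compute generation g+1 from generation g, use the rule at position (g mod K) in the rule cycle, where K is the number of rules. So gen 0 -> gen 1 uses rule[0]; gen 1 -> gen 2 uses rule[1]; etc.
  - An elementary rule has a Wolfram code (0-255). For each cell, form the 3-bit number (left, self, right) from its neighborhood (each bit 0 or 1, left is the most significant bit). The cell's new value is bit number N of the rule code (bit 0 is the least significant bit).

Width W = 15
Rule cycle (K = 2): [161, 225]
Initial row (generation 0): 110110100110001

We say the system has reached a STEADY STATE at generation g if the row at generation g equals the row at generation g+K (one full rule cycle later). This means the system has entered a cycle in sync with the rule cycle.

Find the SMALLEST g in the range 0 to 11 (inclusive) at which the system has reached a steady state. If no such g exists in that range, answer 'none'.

Answer: none

Derivation:
Gen 0: 110110100110001
Gen 1 (rule 161): 001001000000100
Gen 2 (rule 225): 100000011110001
Gen 3 (rule 161): 001111001100100
Gen 4 (rule 225): 100111000100001
Gen 5 (rule 161): 000010010001100
Gen 6 (rule 225): 111000000100101
Gen 7 (rule 161): 010011110000010
Gen 8 (rule 225): 000001110111000
Gen 9 (rule 161): 111100101010011
Gen 10 (rule 225): 011100010100001
Gen 11 (rule 161): 001001001001100
Gen 12 (rule 225): 100000000000101
Gen 13 (rule 161): 001111111110010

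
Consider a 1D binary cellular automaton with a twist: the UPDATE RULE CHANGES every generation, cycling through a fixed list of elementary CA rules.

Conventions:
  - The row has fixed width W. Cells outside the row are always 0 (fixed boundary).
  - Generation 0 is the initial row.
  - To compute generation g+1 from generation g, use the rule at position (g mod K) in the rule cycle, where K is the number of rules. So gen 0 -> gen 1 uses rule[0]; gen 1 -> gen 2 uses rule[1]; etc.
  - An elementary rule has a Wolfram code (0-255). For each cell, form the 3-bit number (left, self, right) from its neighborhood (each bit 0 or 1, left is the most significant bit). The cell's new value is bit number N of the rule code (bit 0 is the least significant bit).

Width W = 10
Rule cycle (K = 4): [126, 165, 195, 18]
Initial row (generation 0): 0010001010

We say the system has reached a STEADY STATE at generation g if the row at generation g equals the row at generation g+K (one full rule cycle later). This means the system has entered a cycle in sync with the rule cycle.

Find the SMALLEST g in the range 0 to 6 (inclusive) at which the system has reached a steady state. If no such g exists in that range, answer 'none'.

Gen 0: 0010001010
Gen 1 (rule 126): 0111011111
Gen 2 (rule 165): 0010101110
Gen 3 (rule 195): 1100000110
Gen 4 (rule 18): 0010001001
Gen 5 (rule 126): 0111011111
Gen 6 (rule 165): 0010101110
Gen 7 (rule 195): 1100000110
Gen 8 (rule 18): 0010001001
Gen 9 (rule 126): 0111011111
Gen 10 (rule 165): 0010101110

Answer: 1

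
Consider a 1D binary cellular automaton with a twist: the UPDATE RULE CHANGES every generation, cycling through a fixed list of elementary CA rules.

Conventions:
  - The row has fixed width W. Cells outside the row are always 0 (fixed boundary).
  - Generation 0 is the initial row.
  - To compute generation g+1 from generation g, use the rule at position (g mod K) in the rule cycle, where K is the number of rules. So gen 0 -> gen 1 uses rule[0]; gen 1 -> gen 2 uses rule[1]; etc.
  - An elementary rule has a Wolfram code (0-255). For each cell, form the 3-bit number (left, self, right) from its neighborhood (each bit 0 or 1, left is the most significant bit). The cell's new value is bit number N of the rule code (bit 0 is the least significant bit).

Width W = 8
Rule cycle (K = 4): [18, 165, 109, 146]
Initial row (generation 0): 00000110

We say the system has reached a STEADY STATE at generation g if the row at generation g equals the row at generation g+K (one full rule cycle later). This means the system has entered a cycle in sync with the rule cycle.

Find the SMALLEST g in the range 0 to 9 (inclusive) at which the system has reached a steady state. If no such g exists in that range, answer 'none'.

Answer: 9

Derivation:
Gen 0: 00000110
Gen 1 (rule 18): 00001001
Gen 2 (rule 165): 11101001
Gen 3 (rule 109): 10111001
Gen 4 (rule 146): 00010110
Gen 5 (rule 18): 00100001
Gen 6 (rule 165): 10101101
Gen 7 (rule 109): 11111111
Gen 8 (rule 146): 01111110
Gen 9 (rule 18): 10000001
Gen 10 (rule 165): 10111101
Gen 11 (rule 109): 11100111
Gen 12 (rule 146): 01011010
Gen 13 (rule 18): 10000001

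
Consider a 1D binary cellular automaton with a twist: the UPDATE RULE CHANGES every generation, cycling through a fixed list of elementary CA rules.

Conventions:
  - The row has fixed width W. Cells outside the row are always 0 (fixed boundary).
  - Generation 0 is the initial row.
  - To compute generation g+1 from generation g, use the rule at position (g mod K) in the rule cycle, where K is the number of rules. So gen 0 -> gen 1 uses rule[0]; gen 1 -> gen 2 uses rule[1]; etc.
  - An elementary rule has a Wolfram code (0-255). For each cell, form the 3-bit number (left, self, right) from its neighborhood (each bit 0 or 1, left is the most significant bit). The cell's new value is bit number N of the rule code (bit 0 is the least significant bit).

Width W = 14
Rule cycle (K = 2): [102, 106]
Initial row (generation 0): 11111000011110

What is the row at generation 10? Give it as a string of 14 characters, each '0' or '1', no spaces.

Gen 0: 11111000011110
Gen 1 (rule 102): 00001000100010
Gen 2 (rule 106): 00010001000100
Gen 3 (rule 102): 00110011001100
Gen 4 (rule 106): 01110111011100
Gen 5 (rule 102): 10011001100100
Gen 6 (rule 106): 00111011101000
Gen 7 (rule 102): 01001100111000
Gen 8 (rule 106): 10011101101000
Gen 9 (rule 102): 10100110111000
Gen 10 (rule 106): 01001111101000

Answer: 01001111101000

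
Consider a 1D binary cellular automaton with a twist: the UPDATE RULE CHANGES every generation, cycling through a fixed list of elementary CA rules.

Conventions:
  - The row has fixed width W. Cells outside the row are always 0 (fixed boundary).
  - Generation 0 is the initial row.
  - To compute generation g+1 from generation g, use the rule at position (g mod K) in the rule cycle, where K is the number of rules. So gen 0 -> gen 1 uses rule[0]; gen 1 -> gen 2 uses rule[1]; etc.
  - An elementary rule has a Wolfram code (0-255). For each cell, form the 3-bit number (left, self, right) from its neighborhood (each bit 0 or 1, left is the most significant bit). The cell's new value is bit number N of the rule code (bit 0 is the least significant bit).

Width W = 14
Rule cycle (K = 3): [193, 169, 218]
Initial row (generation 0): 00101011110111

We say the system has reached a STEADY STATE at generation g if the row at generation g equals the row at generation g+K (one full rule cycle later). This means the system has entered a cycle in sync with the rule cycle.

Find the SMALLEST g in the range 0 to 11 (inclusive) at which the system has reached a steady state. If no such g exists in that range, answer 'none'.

Gen 0: 00101011110111
Gen 1 (rule 193): 10000001110011
Gen 2 (rule 169): 00111101100010
Gen 3 (rule 218): 01111101110101
Gen 4 (rule 193): 00111100110000
Gen 5 (rule 169): 10111000100111
Gen 6 (rule 218): 00111101011111
Gen 7 (rule 193): 10011100001111
Gen 8 (rule 169): 00011001101110
Gen 9 (rule 218): 00111111101111
Gen 10 (rule 193): 10011111100111
Gen 11 (rule 169): 00011111000110
Gen 12 (rule 218): 00111111101111
Gen 13 (rule 193): 10011111100111
Gen 14 (rule 169): 00011111000110

Answer: 9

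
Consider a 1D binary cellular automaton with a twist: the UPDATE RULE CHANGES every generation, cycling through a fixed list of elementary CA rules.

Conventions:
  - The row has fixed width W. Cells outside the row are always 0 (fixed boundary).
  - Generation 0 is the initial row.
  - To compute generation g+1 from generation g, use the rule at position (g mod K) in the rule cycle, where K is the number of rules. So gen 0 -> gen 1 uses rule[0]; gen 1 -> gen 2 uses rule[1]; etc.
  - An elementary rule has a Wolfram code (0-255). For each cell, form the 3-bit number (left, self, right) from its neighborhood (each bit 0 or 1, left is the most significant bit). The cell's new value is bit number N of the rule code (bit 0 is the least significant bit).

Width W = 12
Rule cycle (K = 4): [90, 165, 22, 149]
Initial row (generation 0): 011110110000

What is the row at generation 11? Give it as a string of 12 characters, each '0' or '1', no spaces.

Answer: 000001110011

Derivation:
Gen 0: 011110110000
Gen 1 (rule 90): 110010111000
Gen 2 (rule 165): 000011010011
Gen 3 (rule 22): 000100011100
Gen 4 (rule 149): 110111001011
Gen 5 (rule 90): 110101110011
Gen 6 (rule 165): 001110100000
Gen 7 (rule 22): 010000110000
Gen 8 (rule 149): 011110001111
Gen 9 (rule 90): 110011011001
Gen 10 (rule 165): 000000100001
Gen 11 (rule 22): 000001110011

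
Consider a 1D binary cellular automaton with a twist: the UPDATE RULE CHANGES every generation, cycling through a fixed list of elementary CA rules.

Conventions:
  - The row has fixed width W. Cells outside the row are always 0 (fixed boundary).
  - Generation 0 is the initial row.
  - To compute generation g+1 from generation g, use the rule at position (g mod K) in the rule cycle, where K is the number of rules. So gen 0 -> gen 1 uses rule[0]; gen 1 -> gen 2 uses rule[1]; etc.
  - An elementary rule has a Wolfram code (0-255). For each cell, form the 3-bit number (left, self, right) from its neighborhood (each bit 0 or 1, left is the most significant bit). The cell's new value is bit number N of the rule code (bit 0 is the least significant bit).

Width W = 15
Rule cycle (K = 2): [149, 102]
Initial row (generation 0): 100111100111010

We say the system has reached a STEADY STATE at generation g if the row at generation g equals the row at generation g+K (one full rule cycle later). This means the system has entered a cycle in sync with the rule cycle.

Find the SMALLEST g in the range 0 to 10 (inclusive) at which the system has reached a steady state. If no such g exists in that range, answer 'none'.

Answer: none

Derivation:
Gen 0: 100111100111010
Gen 1 (rule 149): 110011010010011
Gen 2 (rule 102): 010101110110101
Gen 3 (rule 149): 010100100000101
Gen 4 (rule 102): 111101100001111
Gen 5 (rule 149): 011000011100110
Gen 6 (rule 102): 101000100101010
Gen 7 (rule 149): 101110110101011
Gen 8 (rule 102): 110011011111101
Gen 9 (rule 149): 001000001111001
Gen 10 (rule 102): 011000010001011
Gen 11 (rule 149): 000111011101000
Gen 12 (rule 102): 001001100111000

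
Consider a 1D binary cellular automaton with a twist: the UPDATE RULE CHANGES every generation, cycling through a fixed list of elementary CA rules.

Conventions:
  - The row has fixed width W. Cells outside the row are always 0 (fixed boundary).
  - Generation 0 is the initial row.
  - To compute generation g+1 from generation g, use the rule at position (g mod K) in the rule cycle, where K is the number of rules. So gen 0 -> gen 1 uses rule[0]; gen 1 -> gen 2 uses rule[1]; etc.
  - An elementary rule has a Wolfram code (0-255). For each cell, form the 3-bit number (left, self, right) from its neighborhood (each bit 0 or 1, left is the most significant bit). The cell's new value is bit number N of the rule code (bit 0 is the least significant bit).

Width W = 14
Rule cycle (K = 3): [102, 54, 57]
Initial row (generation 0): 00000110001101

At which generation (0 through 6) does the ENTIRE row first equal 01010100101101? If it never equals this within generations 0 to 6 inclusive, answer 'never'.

Gen 0: 00000110001101
Gen 1 (rule 102): 00001010010111
Gen 2 (rule 54): 00011111111000
Gen 3 (rule 57): 11010000000111
Gen 4 (rule 102): 01110000001001
Gen 5 (rule 54): 10001000011111
Gen 6 (rule 57): 01100111010000

Answer: never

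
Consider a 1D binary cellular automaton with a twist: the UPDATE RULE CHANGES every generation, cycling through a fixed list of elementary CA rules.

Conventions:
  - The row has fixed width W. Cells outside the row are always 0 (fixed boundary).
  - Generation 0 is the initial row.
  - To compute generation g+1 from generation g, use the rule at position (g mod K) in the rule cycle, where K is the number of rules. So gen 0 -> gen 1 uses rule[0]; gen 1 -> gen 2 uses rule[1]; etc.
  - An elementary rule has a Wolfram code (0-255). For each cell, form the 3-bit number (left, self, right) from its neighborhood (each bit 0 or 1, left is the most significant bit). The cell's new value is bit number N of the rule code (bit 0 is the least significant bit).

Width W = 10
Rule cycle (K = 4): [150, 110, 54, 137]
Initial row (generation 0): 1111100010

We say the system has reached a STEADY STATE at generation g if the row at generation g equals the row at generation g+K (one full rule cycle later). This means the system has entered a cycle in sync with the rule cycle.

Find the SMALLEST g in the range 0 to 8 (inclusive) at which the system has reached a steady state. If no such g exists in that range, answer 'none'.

Gen 0: 1111100010
Gen 1 (rule 150): 0111010111
Gen 2 (rule 110): 1101111101
Gen 3 (rule 54): 0010000011
Gen 4 (rule 137): 1000111010
Gen 5 (rule 150): 1101010011
Gen 6 (rule 110): 1111110111
Gen 7 (rule 54): 0000001000
Gen 8 (rule 137): 1111100011
Gen 9 (rule 150): 0111010100
Gen 10 (rule 110): 1101111100
Gen 11 (rule 54): 0010000010
Gen 12 (rule 137): 1000111000

Answer: none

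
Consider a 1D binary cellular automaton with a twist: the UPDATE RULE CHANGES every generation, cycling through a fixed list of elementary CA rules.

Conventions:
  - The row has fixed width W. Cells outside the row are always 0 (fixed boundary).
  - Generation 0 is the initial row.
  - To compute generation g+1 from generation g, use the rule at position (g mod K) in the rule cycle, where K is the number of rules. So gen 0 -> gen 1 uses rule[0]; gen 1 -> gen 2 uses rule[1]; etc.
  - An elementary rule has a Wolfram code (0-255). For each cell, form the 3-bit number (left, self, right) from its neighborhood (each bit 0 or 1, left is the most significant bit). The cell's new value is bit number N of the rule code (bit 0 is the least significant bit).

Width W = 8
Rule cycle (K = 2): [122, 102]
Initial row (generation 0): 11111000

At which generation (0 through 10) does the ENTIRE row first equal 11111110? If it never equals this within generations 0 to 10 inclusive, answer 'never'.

Answer: never

Derivation:
Gen 0: 11111000
Gen 1 (rule 122): 10001100
Gen 2 (rule 102): 10010100
Gen 3 (rule 122): 01101010
Gen 4 (rule 102): 10111110
Gen 5 (rule 122): 01100011
Gen 6 (rule 102): 10100101
Gen 7 (rule 122): 01011010
Gen 8 (rule 102): 11101110
Gen 9 (rule 122): 10111011
Gen 10 (rule 102): 11001101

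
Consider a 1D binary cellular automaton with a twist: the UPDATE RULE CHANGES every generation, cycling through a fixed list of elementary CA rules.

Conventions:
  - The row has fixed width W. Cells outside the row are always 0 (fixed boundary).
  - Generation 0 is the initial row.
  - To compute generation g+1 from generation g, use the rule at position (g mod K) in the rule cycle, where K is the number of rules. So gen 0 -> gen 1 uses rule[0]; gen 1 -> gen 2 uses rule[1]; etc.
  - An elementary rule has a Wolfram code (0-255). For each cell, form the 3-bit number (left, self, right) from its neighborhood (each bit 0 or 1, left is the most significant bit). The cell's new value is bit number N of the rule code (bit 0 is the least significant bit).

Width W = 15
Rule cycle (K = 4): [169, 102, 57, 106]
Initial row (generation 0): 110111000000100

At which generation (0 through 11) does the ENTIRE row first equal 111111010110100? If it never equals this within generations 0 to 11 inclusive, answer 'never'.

Gen 0: 110111000000100
Gen 1 (rule 169): 101110011110001
Gen 2 (rule 102): 110010100010011
Gen 3 (rule 57): 101001011001010
Gen 4 (rule 106): 010010111010100
Gen 5 (rule 169): 000001110101001
Gen 6 (rule 102): 000010011111011
Gen 7 (rule 57): 111001010000110
Gen 8 (rule 106): 101010100001110
Gen 9 (rule 169): 010101001101100
Gen 10 (rule 102): 111111010110100
Gen 11 (rule 57): 100000101101011

Answer: 10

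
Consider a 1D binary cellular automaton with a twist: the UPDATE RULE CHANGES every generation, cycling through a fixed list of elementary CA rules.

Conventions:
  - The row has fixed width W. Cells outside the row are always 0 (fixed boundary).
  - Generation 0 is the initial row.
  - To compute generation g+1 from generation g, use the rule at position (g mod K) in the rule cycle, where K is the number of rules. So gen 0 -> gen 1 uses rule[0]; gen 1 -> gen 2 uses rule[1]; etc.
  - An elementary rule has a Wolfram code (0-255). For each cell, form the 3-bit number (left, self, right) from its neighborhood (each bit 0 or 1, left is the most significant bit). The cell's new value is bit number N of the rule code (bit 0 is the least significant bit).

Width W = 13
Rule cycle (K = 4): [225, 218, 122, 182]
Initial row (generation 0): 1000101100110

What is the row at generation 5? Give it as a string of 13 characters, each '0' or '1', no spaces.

Answer: 0110110111111

Derivation:
Gen 0: 1000101100110
Gen 1 (rule 225): 0010010100010
Gen 2 (rule 218): 0101100010101
Gen 3 (rule 122): 1011110101010
Gen 4 (rule 182): 1101101111111
Gen 5 (rule 225): 0110110111111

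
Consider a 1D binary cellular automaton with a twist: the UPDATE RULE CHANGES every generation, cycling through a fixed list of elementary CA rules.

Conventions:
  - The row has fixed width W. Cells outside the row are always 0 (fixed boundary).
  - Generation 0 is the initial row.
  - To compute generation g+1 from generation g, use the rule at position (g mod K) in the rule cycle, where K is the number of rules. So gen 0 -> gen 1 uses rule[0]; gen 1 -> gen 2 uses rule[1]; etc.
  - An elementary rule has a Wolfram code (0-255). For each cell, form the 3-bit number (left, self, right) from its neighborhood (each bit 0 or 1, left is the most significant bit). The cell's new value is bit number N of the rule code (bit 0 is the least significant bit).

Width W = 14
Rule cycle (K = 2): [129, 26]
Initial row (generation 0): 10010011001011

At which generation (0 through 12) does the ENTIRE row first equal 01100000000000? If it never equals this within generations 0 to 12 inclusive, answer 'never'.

Gen 0: 10010011001011
Gen 1 (rule 129): 00000000000000
Gen 2 (rule 26): 00000000000000
Gen 3 (rule 129): 11111111111111
Gen 4 (rule 26): 10000000000000
Gen 5 (rule 129): 00111111111111
Gen 6 (rule 26): 01100000000000
Gen 7 (rule 129): 00001111111111
Gen 8 (rule 26): 00011000000000
Gen 9 (rule 129): 11000011111111
Gen 10 (rule 26): 10100110000000
Gen 11 (rule 129): 00000000111111
Gen 12 (rule 26): 00000001100000

Answer: 6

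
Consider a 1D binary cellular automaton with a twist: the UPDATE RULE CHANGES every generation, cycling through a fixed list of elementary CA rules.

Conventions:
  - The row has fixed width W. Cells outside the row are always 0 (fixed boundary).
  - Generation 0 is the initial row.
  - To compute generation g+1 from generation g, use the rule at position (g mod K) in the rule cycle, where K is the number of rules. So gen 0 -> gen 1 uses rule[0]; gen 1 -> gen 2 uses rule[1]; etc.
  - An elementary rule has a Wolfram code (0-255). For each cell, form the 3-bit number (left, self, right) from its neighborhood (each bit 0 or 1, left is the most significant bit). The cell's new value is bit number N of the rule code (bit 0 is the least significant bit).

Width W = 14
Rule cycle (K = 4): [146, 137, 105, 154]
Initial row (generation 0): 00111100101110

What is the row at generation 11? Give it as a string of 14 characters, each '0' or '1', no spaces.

Gen 0: 00111100101110
Gen 1 (rule 146): 01011011000101
Gen 2 (rule 137): 00010010010000
Gen 3 (rule 105): 11000000000111
Gen 4 (rule 154): 10100000001110
Gen 5 (rule 146): 00010000010101
Gen 6 (rule 137): 11000111000000
Gen 7 (rule 105): 11010101011111
Gen 8 (rule 154): 10000000011110
Gen 9 (rule 146): 01000000101101
Gen 10 (rule 137): 00011110001000
Gen 11 (rule 105): 11010010100011

Answer: 11010010100011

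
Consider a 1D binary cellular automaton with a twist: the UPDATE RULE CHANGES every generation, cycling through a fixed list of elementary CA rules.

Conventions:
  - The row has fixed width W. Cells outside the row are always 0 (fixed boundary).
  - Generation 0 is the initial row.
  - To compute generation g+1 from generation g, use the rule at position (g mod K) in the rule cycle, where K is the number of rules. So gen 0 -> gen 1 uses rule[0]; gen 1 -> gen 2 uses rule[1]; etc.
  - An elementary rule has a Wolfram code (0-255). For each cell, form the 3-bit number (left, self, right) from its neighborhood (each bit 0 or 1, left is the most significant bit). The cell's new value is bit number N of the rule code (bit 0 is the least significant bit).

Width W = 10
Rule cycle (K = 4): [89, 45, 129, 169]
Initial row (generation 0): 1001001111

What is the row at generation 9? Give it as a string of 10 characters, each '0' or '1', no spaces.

Gen 0: 1001001111
Gen 1 (rule 89): 0100101001
Gen 2 (rule 45): 0100111001
Gen 3 (rule 129): 0000010000
Gen 4 (rule 169): 1111000111
Gen 5 (rule 89): 1001110101
Gen 6 (rule 45): 1001001111
Gen 7 (rule 129): 0000000110
Gen 8 (rule 169): 1111110100
Gen 9 (rule 89): 1000010011

Answer: 1000010011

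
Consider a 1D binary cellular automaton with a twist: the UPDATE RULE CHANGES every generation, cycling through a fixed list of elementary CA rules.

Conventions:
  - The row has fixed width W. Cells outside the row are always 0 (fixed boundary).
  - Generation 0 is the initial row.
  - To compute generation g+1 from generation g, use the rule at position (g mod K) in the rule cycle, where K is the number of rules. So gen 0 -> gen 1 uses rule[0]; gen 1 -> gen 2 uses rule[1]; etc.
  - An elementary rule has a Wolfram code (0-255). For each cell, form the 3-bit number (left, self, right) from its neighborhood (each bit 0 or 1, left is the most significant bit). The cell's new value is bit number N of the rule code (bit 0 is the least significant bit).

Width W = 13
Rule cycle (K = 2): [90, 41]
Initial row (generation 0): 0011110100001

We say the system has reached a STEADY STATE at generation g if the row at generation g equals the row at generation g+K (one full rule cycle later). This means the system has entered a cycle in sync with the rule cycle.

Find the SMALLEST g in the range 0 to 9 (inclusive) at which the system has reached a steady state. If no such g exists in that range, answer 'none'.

Answer: none

Derivation:
Gen 0: 0011110100001
Gen 1 (rule 90): 0110010010010
Gen 2 (rule 41): 0100000000000
Gen 3 (rule 90): 1010000000000
Gen 4 (rule 41): 0100111111111
Gen 5 (rule 90): 1011100000001
Gen 6 (rule 41): 0110001111100
Gen 7 (rule 90): 1111011000110
Gen 8 (rule 41): 1000110010100
Gen 9 (rule 90): 0101111100010
Gen 10 (rule 41): 0011000001000
Gen 11 (rule 90): 0111100010100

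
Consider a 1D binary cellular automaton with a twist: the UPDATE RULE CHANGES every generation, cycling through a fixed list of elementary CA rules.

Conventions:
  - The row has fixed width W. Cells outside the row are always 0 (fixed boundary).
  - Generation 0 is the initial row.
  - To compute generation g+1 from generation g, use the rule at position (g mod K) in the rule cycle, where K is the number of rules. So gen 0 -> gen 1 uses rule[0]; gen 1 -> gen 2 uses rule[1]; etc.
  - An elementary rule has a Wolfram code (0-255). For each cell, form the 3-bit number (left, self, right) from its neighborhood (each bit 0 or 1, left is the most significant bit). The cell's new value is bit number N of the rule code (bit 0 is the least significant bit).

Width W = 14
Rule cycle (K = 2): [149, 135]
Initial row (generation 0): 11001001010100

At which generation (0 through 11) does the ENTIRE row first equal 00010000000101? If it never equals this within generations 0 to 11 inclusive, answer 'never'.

Answer: never

Derivation:
Gen 0: 11001001010100
Gen 1 (rule 149): 00101101010111
Gen 2 (rule 135): 11100001010010
Gen 3 (rule 149): 01011101011011
Gen 4 (rule 135): 11001001000000
Gen 5 (rule 149): 00101101111111
Gen 6 (rule 135): 11100000111110
Gen 7 (rule 149): 01011110011101
Gen 8 (rule 135): 11001100101001
Gen 9 (rule 149): 00100010101101
Gen 10 (rule 135): 11101110100001
Gen 11 (rule 149): 01000100111101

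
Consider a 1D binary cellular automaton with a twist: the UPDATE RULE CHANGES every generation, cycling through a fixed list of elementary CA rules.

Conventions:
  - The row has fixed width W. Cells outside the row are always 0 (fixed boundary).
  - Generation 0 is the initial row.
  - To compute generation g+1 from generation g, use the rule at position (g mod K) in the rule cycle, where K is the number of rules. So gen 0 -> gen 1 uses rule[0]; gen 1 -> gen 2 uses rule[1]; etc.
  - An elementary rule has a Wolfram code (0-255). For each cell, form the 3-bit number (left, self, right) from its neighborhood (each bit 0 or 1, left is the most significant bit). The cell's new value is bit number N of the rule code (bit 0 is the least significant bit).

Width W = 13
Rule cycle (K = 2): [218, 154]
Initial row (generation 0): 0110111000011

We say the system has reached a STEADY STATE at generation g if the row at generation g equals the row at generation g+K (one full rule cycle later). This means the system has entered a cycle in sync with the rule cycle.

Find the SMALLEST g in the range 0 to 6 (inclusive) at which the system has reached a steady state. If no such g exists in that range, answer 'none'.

Answer: 5

Derivation:
Gen 0: 0110111000011
Gen 1 (rule 218): 1110111100111
Gen 2 (rule 154): 1100111011110
Gen 3 (rule 218): 1111111011111
Gen 4 (rule 154): 1111110011110
Gen 5 (rule 218): 1111111111111
Gen 6 (rule 154): 1111111111110
Gen 7 (rule 218): 1111111111111
Gen 8 (rule 154): 1111111111110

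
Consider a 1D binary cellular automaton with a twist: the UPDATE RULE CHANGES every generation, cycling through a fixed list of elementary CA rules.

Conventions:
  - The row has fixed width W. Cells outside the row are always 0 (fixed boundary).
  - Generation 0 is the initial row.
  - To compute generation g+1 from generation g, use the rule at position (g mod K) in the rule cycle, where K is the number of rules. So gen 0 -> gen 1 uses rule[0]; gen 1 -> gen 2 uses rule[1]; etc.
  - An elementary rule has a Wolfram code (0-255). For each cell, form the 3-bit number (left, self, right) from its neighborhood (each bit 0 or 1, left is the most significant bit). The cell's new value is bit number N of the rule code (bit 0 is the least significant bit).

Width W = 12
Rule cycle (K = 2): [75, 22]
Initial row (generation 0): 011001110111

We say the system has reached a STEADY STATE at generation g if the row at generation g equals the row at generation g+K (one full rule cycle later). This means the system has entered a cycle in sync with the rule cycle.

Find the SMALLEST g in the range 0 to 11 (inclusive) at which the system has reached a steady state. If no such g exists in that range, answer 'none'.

Answer: 8

Derivation:
Gen 0: 011001110111
Gen 1 (rule 75): 111011010101
Gen 2 (rule 22): 000000010101
Gen 3 (rule 75): 111111100000
Gen 4 (rule 22): 000000010000
Gen 5 (rule 75): 111111100111
Gen 6 (rule 22): 000000011000
Gen 7 (rule 75): 111111111011
Gen 8 (rule 22): 000000000000
Gen 9 (rule 75): 111111111111
Gen 10 (rule 22): 000000000000
Gen 11 (rule 75): 111111111111
Gen 12 (rule 22): 000000000000
Gen 13 (rule 75): 111111111111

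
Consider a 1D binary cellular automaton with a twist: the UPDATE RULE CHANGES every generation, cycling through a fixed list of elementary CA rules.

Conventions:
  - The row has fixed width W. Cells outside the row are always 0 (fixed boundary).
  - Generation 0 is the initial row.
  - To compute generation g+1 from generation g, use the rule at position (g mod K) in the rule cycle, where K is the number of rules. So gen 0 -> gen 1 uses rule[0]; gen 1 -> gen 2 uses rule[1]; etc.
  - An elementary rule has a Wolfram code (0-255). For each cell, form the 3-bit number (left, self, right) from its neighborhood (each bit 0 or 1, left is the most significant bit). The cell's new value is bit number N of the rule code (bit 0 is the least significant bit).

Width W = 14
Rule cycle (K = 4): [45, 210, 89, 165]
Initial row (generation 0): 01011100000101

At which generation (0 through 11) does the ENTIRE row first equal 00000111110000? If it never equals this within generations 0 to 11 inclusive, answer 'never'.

Answer: never

Derivation:
Gen 0: 01011100000101
Gen 1 (rule 45): 01110001110111
Gen 2 (rule 210): 10111010110011
Gen 3 (rule 89): 00101000111011
Gen 4 (rule 165): 10111010010100
Gen 5 (rule 45): 11100110011101
Gen 6 (rule 210): 01111011101100
Gen 7 (rule 89): 01001010101111
Gen 8 (rule 165): 01001111110110
Gen 9 (rule 45): 01001000001100
Gen 10 (rule 210): 10110100010110
Gen 11 (rule 89): 00110011000111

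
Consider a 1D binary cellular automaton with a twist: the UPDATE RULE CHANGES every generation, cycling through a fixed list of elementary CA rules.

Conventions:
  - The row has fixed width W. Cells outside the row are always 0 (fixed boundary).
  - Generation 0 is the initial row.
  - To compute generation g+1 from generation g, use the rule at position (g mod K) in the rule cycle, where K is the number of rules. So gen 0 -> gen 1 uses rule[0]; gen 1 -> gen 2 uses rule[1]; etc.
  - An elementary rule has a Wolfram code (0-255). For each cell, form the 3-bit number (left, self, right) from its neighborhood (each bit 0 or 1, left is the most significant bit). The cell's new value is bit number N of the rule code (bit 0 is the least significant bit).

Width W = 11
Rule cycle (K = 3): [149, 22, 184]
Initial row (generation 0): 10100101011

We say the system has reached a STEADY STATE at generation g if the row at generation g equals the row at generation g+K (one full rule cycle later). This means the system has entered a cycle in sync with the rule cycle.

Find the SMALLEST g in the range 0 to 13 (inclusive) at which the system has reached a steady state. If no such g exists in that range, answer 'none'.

Answer: 8

Derivation:
Gen 0: 10100101011
Gen 1 (rule 149): 10110101000
Gen 2 (rule 22): 10000101100
Gen 3 (rule 184): 01000011010
Gen 4 (rule 149): 01111000011
Gen 5 (rule 22): 10000100100
Gen 6 (rule 184): 01000010010
Gen 7 (rule 149): 01111011011
Gen 8 (rule 22): 10000000000
Gen 9 (rule 184): 01000000000
Gen 10 (rule 149): 01111111111
Gen 11 (rule 22): 10000000000
Gen 12 (rule 184): 01000000000
Gen 13 (rule 149): 01111111111
Gen 14 (rule 22): 10000000000
Gen 15 (rule 184): 01000000000
Gen 16 (rule 149): 01111111111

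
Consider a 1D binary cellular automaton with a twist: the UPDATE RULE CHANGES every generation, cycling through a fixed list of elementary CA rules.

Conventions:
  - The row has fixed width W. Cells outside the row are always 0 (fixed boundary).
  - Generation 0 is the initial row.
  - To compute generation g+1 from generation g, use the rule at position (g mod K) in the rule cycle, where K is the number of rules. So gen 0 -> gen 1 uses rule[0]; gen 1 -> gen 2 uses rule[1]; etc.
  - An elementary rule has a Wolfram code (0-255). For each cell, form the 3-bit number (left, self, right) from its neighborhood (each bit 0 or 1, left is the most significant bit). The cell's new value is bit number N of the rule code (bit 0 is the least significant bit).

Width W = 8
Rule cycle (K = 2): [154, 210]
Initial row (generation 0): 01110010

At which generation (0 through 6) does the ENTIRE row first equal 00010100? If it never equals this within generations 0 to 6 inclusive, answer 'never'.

Answer: never

Derivation:
Gen 0: 01110010
Gen 1 (rule 154): 11101101
Gen 2 (rule 210): 01100100
Gen 3 (rule 154): 11011010
Gen 4 (rule 210): 01001001
Gen 5 (rule 154): 10110110
Gen 6 (rule 210): 00010011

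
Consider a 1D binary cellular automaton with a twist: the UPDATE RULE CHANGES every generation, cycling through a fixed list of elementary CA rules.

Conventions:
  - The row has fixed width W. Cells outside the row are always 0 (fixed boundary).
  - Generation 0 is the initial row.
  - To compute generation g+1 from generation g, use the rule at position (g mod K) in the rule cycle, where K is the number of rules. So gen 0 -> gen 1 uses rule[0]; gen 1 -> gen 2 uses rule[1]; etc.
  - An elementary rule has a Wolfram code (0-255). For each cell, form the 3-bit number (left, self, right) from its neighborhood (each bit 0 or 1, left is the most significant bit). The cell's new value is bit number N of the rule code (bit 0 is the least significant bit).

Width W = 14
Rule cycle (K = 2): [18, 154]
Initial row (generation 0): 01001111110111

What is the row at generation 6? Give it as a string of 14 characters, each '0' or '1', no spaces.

Gen 0: 01001111110111
Gen 1 (rule 18): 10110000000000
Gen 2 (rule 154): 00101000000000
Gen 3 (rule 18): 01000100000000
Gen 4 (rule 154): 10101010000000
Gen 5 (rule 18): 00000001000000
Gen 6 (rule 154): 00000010100000

Answer: 00000010100000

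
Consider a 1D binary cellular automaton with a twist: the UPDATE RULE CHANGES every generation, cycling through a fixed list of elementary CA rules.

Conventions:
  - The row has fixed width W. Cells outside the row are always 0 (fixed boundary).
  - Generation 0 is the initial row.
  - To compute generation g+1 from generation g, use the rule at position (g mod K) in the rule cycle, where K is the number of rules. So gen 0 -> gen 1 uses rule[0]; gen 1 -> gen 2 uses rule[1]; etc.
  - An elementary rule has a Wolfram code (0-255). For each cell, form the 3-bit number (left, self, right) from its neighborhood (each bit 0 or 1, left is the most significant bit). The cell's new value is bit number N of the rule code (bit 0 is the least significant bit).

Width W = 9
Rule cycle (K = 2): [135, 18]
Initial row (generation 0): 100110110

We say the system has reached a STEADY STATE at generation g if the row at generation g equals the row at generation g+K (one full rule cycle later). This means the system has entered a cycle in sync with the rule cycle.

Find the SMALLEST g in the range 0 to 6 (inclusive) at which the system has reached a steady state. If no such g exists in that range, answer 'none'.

Answer: 4

Derivation:
Gen 0: 100110110
Gen 1 (rule 135): 101000000
Gen 2 (rule 18): 000100000
Gen 3 (rule 135): 111101111
Gen 4 (rule 18): 000000000
Gen 5 (rule 135): 111111111
Gen 6 (rule 18): 000000000
Gen 7 (rule 135): 111111111
Gen 8 (rule 18): 000000000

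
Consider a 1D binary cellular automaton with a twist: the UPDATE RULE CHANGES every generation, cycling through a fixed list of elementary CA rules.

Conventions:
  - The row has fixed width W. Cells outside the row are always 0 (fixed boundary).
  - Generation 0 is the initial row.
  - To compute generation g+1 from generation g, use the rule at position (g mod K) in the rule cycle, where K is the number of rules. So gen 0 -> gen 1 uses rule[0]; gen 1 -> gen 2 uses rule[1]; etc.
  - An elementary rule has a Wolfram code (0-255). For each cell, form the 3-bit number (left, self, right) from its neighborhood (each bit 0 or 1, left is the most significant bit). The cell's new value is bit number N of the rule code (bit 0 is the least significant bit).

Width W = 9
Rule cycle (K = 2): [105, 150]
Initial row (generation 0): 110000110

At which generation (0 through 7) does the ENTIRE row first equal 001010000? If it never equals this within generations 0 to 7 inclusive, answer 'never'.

Gen 0: 110000110
Gen 1 (rule 105): 110110110
Gen 2 (rule 150): 000000001
Gen 3 (rule 105): 111111100
Gen 4 (rule 150): 011111010
Gen 5 (rule 105): 010001100
Gen 6 (rule 150): 111010010
Gen 7 (rule 105): 101100000

Answer: never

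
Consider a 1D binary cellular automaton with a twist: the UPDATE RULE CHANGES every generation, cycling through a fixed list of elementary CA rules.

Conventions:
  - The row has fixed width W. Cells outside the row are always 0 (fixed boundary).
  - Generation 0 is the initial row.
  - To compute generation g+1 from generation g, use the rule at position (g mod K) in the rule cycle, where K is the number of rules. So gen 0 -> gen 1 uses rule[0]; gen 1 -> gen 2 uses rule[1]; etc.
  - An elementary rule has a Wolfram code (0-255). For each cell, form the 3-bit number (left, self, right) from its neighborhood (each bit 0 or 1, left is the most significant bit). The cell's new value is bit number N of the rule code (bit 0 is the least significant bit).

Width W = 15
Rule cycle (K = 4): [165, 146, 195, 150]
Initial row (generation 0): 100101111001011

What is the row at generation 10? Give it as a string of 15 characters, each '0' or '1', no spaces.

Answer: 000010110110110

Derivation:
Gen 0: 100101111001011
Gen 1 (rule 165): 100110110001100
Gen 2 (rule 146): 011000001010010
Gen 3 (rule 195): 101011110000100
Gen 4 (rule 150): 101001101001110
Gen 5 (rule 165): 111000011000100
Gen 6 (rule 146): 010100100101010
Gen 7 (rule 195): 100001001000000
Gen 8 (rule 150): 110011111100000
Gen 9 (rule 165): 000001111001111
Gen 10 (rule 146): 000010110110110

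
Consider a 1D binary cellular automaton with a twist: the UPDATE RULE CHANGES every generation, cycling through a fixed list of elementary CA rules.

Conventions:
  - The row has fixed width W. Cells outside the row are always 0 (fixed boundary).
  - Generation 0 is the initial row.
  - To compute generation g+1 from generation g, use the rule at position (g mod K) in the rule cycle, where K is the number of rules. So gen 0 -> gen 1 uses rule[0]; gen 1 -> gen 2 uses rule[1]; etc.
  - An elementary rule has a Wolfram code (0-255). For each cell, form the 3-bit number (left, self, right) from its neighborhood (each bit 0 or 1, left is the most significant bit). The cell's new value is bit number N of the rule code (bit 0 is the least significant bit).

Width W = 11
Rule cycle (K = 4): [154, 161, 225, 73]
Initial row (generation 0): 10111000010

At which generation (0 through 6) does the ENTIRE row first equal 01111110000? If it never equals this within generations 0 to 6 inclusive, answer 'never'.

Gen 0: 10111000010
Gen 1 (rule 154): 00110100101
Gen 2 (rule 161): 10001000010
Gen 3 (rule 225): 00100011000
Gen 4 (rule 73): 10001011011
Gen 5 (rule 154): 01010010010
Gen 6 (rule 161): 00100000000

Answer: never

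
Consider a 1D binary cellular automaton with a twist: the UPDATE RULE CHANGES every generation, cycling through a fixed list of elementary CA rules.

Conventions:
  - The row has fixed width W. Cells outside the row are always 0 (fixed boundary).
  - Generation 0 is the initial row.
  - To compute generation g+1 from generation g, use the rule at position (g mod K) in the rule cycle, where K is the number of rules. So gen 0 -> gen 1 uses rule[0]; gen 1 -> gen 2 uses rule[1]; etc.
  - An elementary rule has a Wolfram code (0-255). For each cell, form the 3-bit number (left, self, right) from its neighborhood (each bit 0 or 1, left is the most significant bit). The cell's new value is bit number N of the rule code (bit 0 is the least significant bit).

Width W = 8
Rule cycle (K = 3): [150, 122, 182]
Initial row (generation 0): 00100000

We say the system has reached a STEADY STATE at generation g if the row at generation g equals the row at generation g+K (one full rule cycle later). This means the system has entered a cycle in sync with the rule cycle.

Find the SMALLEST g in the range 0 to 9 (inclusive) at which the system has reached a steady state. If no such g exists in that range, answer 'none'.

Answer: 3

Derivation:
Gen 0: 00100000
Gen 1 (rule 150): 01110000
Gen 2 (rule 122): 11011000
Gen 3 (rule 182): 00100100
Gen 4 (rule 150): 01111110
Gen 5 (rule 122): 11000011
Gen 6 (rule 182): 00100100
Gen 7 (rule 150): 01111110
Gen 8 (rule 122): 11000011
Gen 9 (rule 182): 00100100
Gen 10 (rule 150): 01111110
Gen 11 (rule 122): 11000011
Gen 12 (rule 182): 00100100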